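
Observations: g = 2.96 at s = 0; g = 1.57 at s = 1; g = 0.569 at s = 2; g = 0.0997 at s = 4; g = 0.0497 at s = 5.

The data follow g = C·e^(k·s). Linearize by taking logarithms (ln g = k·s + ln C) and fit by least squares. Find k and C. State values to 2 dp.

Let Y = ln g. Fitting Y = k·s + ln C by least squares:
Σs = 12.0000, Σ(s)² = 46.0000, Σln g = -4.3349, Σs·ln g = -24.9078.
Equations: 46.0000·k + 12.0000·ln C = -24.9078;  12.0000·k + 5·ln C = -4.3349.
Slope k = (n·Σs·ln g − Σs·Σln g)/(n·Σ(s)² − (Σs)²) = (5·-24.9078 − 12.0000·-4.3349)/86.0000 = -0.84325; ln C = (Σln g − k·Σs)/n = 1.15681, so C = exp(1.15681) = 3.17978.

k = -0.84, C = 3.18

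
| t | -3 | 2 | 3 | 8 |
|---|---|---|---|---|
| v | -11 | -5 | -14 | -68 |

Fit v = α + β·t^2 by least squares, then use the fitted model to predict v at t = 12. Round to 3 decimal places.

v̂ = -150.284

With design matrix M, MᵀM = [[4, 86]; [86, 4274]] and Mᵀv = [-98, -4597]ᵀ.
det = 4·4274 − 86² = 9700.
α = ((-98)·4274 − 86·(-4597))/9700 = -2351/970; β = (4·(-4597) − 86·(-98))/9700 = -498/485.
At t = 12: v̂ = (-2351/970)·(1) + (-498/485)·(144) = -29155/194.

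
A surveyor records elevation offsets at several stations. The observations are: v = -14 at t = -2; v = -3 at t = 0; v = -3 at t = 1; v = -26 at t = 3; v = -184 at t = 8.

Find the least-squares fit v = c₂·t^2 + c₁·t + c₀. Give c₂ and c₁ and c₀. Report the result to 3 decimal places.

c₂ = -2.922, c₁ = 0.579, c₀ = -1.578

Setting ∂/∂c₂ … = 0 gives: 4194·c₂ + 532·c₁ + 78·c₀ = -12069;  532·c₂ + 78·c₁ + 10·c₀ = -1525;  78·c₂ + 10·c₁ + 5·c₀ = -230.
Row-reducing yields c₂ = -228645/78254, c₁ = 45345/78254, c₀ = -61756/39127.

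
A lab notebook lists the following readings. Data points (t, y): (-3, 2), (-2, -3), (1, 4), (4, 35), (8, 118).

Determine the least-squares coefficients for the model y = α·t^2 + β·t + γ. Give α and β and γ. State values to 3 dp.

From the data, Σt^2·t^2 = 4450, Σt^2·t = 542, Σt^2 = 94, Σt·t = 94, Σt = 8, Σ1 = 5.
For Xᵀy: Σt^2·y = 8122, Σt·y = 1088, Σy = 156.
XᵀX·[α, β, γ]ᵀ = Xᵀy becomes [[4450, 542, 94]; [542, 94, 8]; [94, 8, 5]]·[α, β, γ]ᵀ = [8122, 1088, 156]ᵀ.
Solving the 3×3 system (Gaussian elimination) gives α = 38769/26872, β = 90487/26872, γ = -17615/13436.

α = 1.443, β = 3.367, γ = -1.311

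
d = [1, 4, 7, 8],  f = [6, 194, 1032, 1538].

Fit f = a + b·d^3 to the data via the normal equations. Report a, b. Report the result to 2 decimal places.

a = 2.65, b = 3.00

Normal-equation sums: Σ1 = 4, Σd^3 = 920, Σd^3·d^3 = 383890.
For Mᵀf: Σf = 2770, Σd^3·f = 1153854.
So MᵀM·[a, b]ᵀ = Mᵀf: [[4, 920]; [920, 383890]]·[a, b]ᵀ = [2770, 1153854]ᵀ.
Δ = 4·383890 − 920² = 689160.
a = (2770·383890 − 920·1153854)/689160 = 91481/34458; b = (4·1153854 − 920·2770)/689160 = 258377/86145.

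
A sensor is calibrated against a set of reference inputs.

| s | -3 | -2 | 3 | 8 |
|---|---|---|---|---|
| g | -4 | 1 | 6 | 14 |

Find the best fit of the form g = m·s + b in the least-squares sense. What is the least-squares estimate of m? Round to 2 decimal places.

m = 1.49

Sums needed: Σs·s = 86, Σs = 6, Σ1 = 4.
And Σs·g = 140, Σg = 17.
Determinant 86·4 − 6² = 308.
m = (140·4 − 6·17)/308 = 229/154; b = (86·17 − 6·140)/308 = 311/154.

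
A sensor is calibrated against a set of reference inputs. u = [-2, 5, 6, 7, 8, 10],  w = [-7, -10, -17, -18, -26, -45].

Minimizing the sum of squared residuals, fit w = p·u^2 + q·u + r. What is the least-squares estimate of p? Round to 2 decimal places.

p = -0.54

Sums needed: Σu^2·u^2 = 18434, Σu^2·u = 2188, Σu^2 = 278, Σu·u = 278, Σu = 34, Σ1 = 6.
And Σu^2·w = -7936, Σu·w = -922, Σw = -123.
Normal equations: [[18434, 2188, 278]; [2188, 278, 34]; [278, 34, 6]]·[p, q, r]ᵀ = [-7936, -922, -123]ᵀ.
Solving the 3×3 system (Gaussian elimination) gives p = -79561/147786, q = 181553/147786, r = -124029/49262.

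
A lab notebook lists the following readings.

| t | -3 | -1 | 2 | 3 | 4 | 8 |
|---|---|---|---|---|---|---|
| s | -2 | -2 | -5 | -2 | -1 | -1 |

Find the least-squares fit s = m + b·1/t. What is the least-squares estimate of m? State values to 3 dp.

m = -2.182

Normal-equation sums: Σ1 = 6, Σ1/t = -1/8, Σ1/t·1/t = 893/576.
Moment sums: Σs = -13, Σ1/t·s = -7/8.
So MᵀM·[m, b]ᵀ = Mᵀs: [[6, -1/8]; [-1/8, 893/576]]·[m, b]ᵀ = [-13, -7/8]ᵀ.
Determinant 6·(893/576) − (-1/8)² = 1783/192.
m = ((-13)·(893/576) − (-1/8)·(-7/8))/(1783/192) = -11672/5349; b = (6·(-7/8) − (-1/8)·(-13))/(1783/192) = -1320/1783.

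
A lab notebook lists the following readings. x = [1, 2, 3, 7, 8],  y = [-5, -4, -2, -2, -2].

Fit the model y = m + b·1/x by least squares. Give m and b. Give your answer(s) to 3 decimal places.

The normal equations are: 5·m + (353/168)·b = -15;  (353/168)·m + (39433/28224)·b = -689/84.
(Σ1 = 5, Σ1/x = 353/168, Σ1/x·1/x = 39433/28224, Σy = -15, Σ1/x·y = -689/84.)
Δ = 5·(39433/28224) − (353/168)² = 18139/7056.
m = ((-15)·(39433/28224) − (353/168)·(-689/84))/(18139/7056) = -9551/6596; b = (5·(-689/84) − (353/168)·(-15))/(18139/7056) = -6090/1649.

m = -1.448, b = -3.693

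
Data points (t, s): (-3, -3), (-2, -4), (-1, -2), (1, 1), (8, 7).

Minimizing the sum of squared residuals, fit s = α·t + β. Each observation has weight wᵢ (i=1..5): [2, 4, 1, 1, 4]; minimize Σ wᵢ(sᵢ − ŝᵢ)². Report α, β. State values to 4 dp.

The normal equations are: 292·α + 18·β = 277;  18·α + 12·β = 5.
(Σwᵢ·t·t = 292, Σwᵢ·t = 18, Σwᵢ·1 = 12, Σwᵢ·t·s = 277, Σwᵢ·s = 5.)
Determinant 292·12 − 18² = 3180.
α = (277·12 − 18·5)/3180 = 539/530; β = (292·5 − 18·277)/3180 = -1763/1590.

α = 1.0170, β = -1.1088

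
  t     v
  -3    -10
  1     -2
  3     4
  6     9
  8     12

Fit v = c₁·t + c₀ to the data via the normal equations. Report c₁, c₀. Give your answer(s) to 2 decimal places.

c₁ = 2.04, c₀ = -3.52

Entries of AᵀA: Σt·t = 119, Σt = 15, Σ1 = 5.
Right-hand side: Σt·v = 190, Σv = 13.
Δ = 119·5 − 15² = 370.
c₁ = (190·5 − 15·13)/370 = 151/74; c₀ = (119·13 − 15·190)/370 = -1303/370.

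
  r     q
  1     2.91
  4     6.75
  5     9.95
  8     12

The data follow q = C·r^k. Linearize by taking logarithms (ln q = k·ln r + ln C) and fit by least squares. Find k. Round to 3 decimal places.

k = 0.695

Taking logs, ln q = k·ln r + ln C, so regress ln q on ln r.
XᵀX = [[8.8362, 5.0752]; [5.0752, 4]], rhs = [11.5122, 7.7602]ᵀ  (here Σln r = 5.0752, Σ(ln r)² = 8.8362, Σln q = 7.7602, Σln r·ln q = 11.5122).
Δ = 8.8362·4 − (5.0752)² = 9.5873; k = (11.5122·4 − 5.0752·7.7602)/9.5873 = 0.69515, ln C = (8.8362·7.7602 − 5.0752·11.5122)/9.5873 = 1.05805.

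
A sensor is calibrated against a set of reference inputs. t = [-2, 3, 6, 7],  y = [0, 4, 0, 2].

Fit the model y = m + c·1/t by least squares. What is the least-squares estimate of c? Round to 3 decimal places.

c = 3.475

From the data, Σ1 = 4, Σ1/t = 1/7, Σ1/t·1/t = 361/882.
For Mᵀy: Σy = 6, Σ1/t·y = 34/21.
So MᵀM·[m, c]ᵀ = Mᵀy: [[4, 1/7]; [1/7, 361/882]]·[m, c]ᵀ = [6, 34/21]ᵀ.
Eliminating c: (361/882)·(row 1) − (1/7)·(row 2) gives (713/441)·m = (361/882)·6 − (1/7)·(34/21) = 109/49, so m = 981/713.
Then c = ((34/21) − (1/7)·(981/713))/(361/882) = 2478/713.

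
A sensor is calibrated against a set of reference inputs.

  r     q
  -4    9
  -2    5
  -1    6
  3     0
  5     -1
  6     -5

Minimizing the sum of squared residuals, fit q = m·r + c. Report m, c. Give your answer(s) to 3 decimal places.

The normal equations are: 91·m + 7·c = -87;  7·m + 6·c = 14.
Determinant 91·6 − 7² = 497.
m = ((-87)·6 − 7·14)/497 = -620/497; c = (91·14 − 7·(-87))/497 = 269/71.

m = -1.247, c = 3.789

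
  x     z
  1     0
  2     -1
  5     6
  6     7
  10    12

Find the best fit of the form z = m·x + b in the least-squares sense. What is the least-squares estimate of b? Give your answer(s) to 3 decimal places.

b = -2.268

From the data, Σx·x = 166, Σx = 24, Σ1 = 5.
And Σx·z = 190, Σz = 24.
det = 166·5 − 24² = 254.
m = (190·5 − 24·24)/254 = 187/127; b = (166·24 − 24·190)/254 = -288/127.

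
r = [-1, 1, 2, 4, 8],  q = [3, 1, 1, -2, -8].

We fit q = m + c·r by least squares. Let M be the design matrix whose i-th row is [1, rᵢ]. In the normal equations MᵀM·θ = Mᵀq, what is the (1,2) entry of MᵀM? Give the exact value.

Row 1 ↔ basis 1, column 2 ↔ basis r, so (MᵀM)_{1,2} = Σᵢ r = (1)·(-1) + (1)·(1) + (1)·(2) + (1)·(4) + (1)·(8) = 14.

14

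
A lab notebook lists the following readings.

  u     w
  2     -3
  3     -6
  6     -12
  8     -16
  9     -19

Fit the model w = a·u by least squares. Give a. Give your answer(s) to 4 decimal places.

a = -2.0361

AᵀA·[a]ᵀ = Aᵀw reads: 194·a = -395.
(Σu·u = 194, Σu·w = -395.)
a = (-395)/194 = -2.03608.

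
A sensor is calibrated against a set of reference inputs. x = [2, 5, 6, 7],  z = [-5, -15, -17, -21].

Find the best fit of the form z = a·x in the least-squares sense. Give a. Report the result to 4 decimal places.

a = -2.9298

Entries of AᵀA: Σx·x = 114.
For Aᵀz: Σx·z = -334.
Hence a = -334 / 114 ≈ -2.92982.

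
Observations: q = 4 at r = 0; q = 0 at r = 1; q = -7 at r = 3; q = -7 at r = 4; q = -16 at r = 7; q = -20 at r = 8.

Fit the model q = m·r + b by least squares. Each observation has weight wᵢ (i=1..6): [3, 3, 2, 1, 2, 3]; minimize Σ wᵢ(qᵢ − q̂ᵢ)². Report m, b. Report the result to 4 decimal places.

The normal system AᵀWA·[m, b]ᵀ = AᵀWq is [[327, 51]; [51, 14]]·[m, b]ᵀ = [-774, -101]ᵀ.
Δ = 327·14 − 51² = 1977.
m = ((-774)·14 − 51·(-101))/1977 = -1895/659; b = (327·(-101) − 51·(-774))/1977 = 2149/659.

m = -2.8756, b = 3.2610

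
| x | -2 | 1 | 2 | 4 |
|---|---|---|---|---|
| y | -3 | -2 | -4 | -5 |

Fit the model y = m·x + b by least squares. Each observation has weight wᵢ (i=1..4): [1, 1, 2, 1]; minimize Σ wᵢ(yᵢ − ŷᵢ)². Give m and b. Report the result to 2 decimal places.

Entries of MᵀWM: Σwᵢ·x·x = 29, Σwᵢ·x = 7, Σwᵢ·1 = 5.
For MᵀWy: Σwᵢ·x·y = -32, Σwᵢ·y = -18.
Normal equations: [[29, 7]; [7, 5]]·[m, b]ᵀ = [-32, -18]ᵀ.
Δ = 29·5 − 7² = 96.
m = ((-32)·5 − 7·(-18))/96 = -17/48; b = (29·(-18) − 7·(-32))/96 = -149/48.

m = -0.35, b = -3.10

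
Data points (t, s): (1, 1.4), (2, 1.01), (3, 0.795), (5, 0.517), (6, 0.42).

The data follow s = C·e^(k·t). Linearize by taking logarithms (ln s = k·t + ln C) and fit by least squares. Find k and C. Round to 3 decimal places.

k = -0.235, C = 1.677

Linearized form: ln s = k·t + ln C. From the 5 transformed points,
AᵀA = [[75.0000, 17.0000]; [17.0000, 5]], rhs = [-8.8354, -1.4102]ᵀ  (here Σt = 17.0000, Σ(t)² = 75.0000, Σln s = -1.4102, Σt·ln s = -8.8354).
Slope k = (n·Σt·ln s − Σt·Σln s)/(n·Σ(t)² − (Σt)²) = (5·-8.8354 − 17.0000·-1.4102)/86.0000 = -0.23493; ln C = (Σln s − k·Σt)/n = 0.51671, so C = exp(0.51671) = 1.67650.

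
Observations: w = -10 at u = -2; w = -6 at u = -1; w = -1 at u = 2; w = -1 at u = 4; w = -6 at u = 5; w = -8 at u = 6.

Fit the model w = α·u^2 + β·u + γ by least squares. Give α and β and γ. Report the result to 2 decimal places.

α = -0.54, β = 2.37, γ = -3.13

The normal equations are: 2210·α + 404·β + 86·γ = -504;  404·α + 86·β + 14·γ = -58;  86·α + 14·β + 6·γ = -32.
(Σu^2·u^2 = 2210, Σu^2·u = 404, Σu^2 = 86, Σu·u = 86, Σu = 14, Σ1 = 6, Σu^2·w = -504, Σu·w = -58, Σw = -32.)
Solving the 3×3 system (Gaussian elimination) gives α = -871/1617, β = 3826/1617, γ = -1689/539.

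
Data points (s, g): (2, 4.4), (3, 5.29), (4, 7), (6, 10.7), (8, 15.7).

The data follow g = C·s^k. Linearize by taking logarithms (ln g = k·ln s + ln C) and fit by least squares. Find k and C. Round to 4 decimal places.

With ln gᵢ as the transformed response and ln sᵢ as the regressor:
AᵀA = [[11.1437, 7.0493]; [7.0493, 5]], rhs = [15.5276, 10.2172]ᵀ  (here Σln s = 7.0493, Σ(ln s)² = 11.1437, Σln g = 10.2172, Σln s·ln g = 15.5276).
Slope k = (n·Σln s·ln g − Σln s·Σln g)/(n·Σ(ln s)² − (Σln s)²) = (5·15.5276 − 7.0493·10.2172)/6.0265 = 0.93161; ln C = (Σln g − k·Σln s)/n = 0.73002, so C = exp(0.73002) = 2.07512.

k = 0.9316, C = 2.0751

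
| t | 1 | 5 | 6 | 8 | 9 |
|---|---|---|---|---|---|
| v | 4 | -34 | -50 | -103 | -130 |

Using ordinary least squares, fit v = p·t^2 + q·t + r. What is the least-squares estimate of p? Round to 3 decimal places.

Sums needed: Σt^2·t^2 = 12579, Σt^2·t = 1583, Σt^2 = 207, Σt·t = 207, Σt = 29, Σ1 = 5.
For Aᵀv: Σt^2·v = -19768, Σt·v = -2460, Σv = -313.
AᵀA·[p, q, r]ᵀ = Aᵀv becomes [[12579, 1583, 207]; [1583, 207, 29]; [207, 29, 5]]·[p, q, r]ᵀ = [-19768, -2460, -313]ᵀ.
Solving the 3×3 system (Gaussian elimination) gives p = -44313/23318, q = 49343/23318, r = 44331/11659.

p = -1.900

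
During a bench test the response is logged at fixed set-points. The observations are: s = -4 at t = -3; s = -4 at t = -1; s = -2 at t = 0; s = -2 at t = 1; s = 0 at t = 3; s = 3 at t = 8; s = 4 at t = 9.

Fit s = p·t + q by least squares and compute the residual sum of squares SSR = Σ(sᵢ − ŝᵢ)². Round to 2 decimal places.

Entries of XᵀX: Σt·t = 165, Σt = 17, Σ1 = 7.
And Σt·s = 74, Σs = -5.
Normal equations: [[165, 17]; [17, 7]]·[p, q]ᵀ = [74, -5]ᵀ.
Determinant 165·7 − 17² = 866.
p = (74·7 − 17·(-5))/866 = 603/866; q = (165·(-5) − 17·74)/866 = -2083/866.
Residuals: 214/433, -389/433, 351/866, -126/433, 137/433, -143/866, 60/433; SSR = 1253/866.

SSR = 1.45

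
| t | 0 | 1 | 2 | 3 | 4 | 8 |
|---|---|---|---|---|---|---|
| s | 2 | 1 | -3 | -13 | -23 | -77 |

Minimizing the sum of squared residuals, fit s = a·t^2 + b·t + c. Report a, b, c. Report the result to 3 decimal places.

Sums needed: Σt^2·t^2 = 4450, Σt^2·t = 612, Σt^2 = 94, Σt·t = 94, Σt = 18, Σ1 = 6.
Moment sums: Σt^2·s = -5424, Σt·s = -752, Σs = -113.
So AᵀA·[a, b, c]ᵀ = Aᵀs: [[4450, 612, 94]; [612, 94, 18]; [94, 18, 6]]·[a, b, c]ᵀ = [-5424, -752, -113]ᵀ.
Inverting the 3×3 Gram matrix, [a, b, c]ᵀ = [-2957/3058, -3263/1390, 51349/15290]ᵀ.

a = -0.967, b = -2.347, c = 3.358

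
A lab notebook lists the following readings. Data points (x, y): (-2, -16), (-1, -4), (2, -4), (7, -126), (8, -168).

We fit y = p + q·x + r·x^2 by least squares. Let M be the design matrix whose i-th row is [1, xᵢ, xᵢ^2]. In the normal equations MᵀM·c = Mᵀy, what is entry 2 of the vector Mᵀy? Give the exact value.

Entry 2 ↔ basis x, so (Mᵀy)_{2} = Σᵢ (x)·yᵢ = (-2)·(-16) + (-1)·(-4) + (2)·(-4) + (7)·(-126) + (8)·(-168) = -2198.

-2198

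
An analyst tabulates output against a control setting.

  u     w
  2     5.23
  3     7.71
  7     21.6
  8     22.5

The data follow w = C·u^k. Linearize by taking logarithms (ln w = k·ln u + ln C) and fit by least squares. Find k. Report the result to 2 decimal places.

Let Y = ln w. Fitting Y = k·ln u + ln C by least squares:
Sums: Σln u = 5.8171, Σ(ln u)² = 9.7980, Σln w = 9.8831, Σln u·ln w = 15.8442.
Normal system: [[9.7980, 5.8171]; [5.8171, 4]]·[k, ln C]ᵀ = [15.8442, 9.8831]ᵀ.
Solving (det = 5.3534): k = 1.09943, ln C = 0.87191.

k = 1.10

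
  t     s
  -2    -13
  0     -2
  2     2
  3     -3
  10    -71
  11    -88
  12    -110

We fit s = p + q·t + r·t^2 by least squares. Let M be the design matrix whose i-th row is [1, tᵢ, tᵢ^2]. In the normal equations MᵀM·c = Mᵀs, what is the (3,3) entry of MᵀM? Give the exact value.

45490

Row 3 ↔ basis t^2, column 3 ↔ basis t^2, so (MᵀM)_{3,3} = Σᵢ (t^2)·(t^2) = (4)·(4) + (0)·(0) + (4)·(4) + (9)·(9) + (100)·(100) + (121)·(121) + (144)·(144) = 45490.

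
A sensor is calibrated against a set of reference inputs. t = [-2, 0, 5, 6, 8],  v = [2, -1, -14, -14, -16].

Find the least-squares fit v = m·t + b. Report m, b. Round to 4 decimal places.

From the data, Σt·t = 129, Σt = 17, Σ1 = 5.
Right-hand side: Σt·v = -286, Σv = -43.
MᵀM·[m, b]ᵀ = Mᵀv becomes [[129, 17]; [17, 5]]·[m, b]ᵀ = [-286, -43]ᵀ.
det = 129·5 − 17² = 356.
m = ((-286)·5 − 17·(-43))/356 = -699/356; b = (129·(-43) − 17·(-286))/356 = -685/356.

m = -1.9635, b = -1.9242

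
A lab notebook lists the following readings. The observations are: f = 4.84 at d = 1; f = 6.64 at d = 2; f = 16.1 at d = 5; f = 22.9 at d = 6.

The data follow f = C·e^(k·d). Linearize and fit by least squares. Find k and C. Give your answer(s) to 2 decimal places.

k = 0.31, C = 3.57

With ln fᵢ as the transformed response and dᵢ as the regressor:
Σd = 14.0000, Σ(d)² = 66.0000, Σln f = 9.3800, Σd·ln f = 38.0441.
Normal system: [[66.0000, 14.0000]; [14.0000, 4]]·[k, ln C]ᵀ = [38.0441, 9.3800]ᵀ.
Δ = 66.0000·4 − (14.0000)² = 68.0000; k = (38.0441·4 − 14.0000·9.3800)/68.0000 = 0.30671, ln C = (66.0000·9.3800 − 14.0000·38.0441)/68.0000 = 1.27150, so C = exp(1.27150) = 3.56620.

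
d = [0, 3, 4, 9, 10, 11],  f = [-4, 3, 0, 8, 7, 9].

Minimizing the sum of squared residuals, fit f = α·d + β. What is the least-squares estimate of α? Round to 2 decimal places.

Normal-equation sums: Σd·d = 327, Σd = 37, Σ1 = 6.
For Xᵀf: Σd·f = 250, Σf = 23.
Δ = 327·6 − 37² = 593.
α = (250·6 − 37·23)/593 = 649/593; β = (327·23 − 37·250)/593 = -1729/593.

α = 1.09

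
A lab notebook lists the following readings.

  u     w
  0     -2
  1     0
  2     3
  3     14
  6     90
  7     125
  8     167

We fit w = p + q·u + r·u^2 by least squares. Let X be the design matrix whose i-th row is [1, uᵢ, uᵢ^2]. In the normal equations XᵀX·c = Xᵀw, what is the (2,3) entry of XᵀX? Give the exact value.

1107

Row 2 ↔ basis u, column 3 ↔ basis u^2, so (XᵀX)_{2,3} = Σᵢ (u)·(u^2) = (0)·(0) + (1)·(1) + (2)·(4) + (3)·(9) + (6)·(36) + (7)·(49) + (8)·(64) = 1107.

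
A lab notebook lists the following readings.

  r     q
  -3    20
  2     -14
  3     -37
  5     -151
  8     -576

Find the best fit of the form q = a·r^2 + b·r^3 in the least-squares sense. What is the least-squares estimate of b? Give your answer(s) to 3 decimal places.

b = -1.003

From the data, Σr^2·r^2 = 4899, Σr^2·r^3 = 35925, Σr^3·r^3 = 279291.
Right-hand side: Σr^2·q = -40848, Σr^3·q = -315438.
Δ = 4899·279291 − 35925² = 77640984.
a = ((-40848)·279291 − 35925·(-315438))/77640984 = -4242701/4313388; b = (4899·(-315438) − 35925·(-40848))/77640984 = -4325909/4313388.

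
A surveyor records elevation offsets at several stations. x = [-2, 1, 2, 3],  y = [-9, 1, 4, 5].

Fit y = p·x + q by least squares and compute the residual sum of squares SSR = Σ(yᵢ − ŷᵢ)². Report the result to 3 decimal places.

SSR = 2.679

Sums needed: Σx·x = 18, Σx = 4, Σ1 = 4.
Moment sums: Σx·y = 42, Σy = 1.
So AᵀA·[p, q]ᵀ = Aᵀy: [[18, 4]; [4, 4]]·[p, q]ᵀ = [42, 1]ᵀ.
Eliminating q: 4·(row 1) − 4·(row 2) gives 56·p = 4·42 − 4·1 = 164, so p = 41/14.
Then q = (1 − 4·(41/14))/4 = -75/28.
Residuals: -13/28, 3/4, 23/28, -31/28; SSR = 75/28.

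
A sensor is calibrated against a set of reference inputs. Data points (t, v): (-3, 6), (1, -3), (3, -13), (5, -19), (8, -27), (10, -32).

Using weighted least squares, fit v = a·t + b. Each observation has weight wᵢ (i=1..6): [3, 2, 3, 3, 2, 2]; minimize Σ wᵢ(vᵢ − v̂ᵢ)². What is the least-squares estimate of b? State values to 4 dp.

Forming XᵀWX = [[459, 53]; [53, 15]] and XᵀWv = [-1534, -202]ᵀ gives XᵀWX·[a, b]ᵀ = XᵀWv.
Determinant 459·15 − 53² = 4076.
a = ((-1534)·15 − 53·(-202))/4076 = -3076/1019; b = (459·(-202) − 53·(-1534))/4076 = -2854/1019.

b = -2.8008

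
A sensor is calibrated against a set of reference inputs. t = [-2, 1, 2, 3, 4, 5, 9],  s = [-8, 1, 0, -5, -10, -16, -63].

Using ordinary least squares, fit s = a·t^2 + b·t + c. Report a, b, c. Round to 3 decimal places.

With design matrix A, AᵀA = [[7556, 946, 140]; [946, 140, 22]; [140, 22, 7]] and Aᵀs = [-5739, -685, -101]ᵀ.
Solving the 3×3 system (Gaussian elimination) gives a = -271343/283362, b = 467755/283362, c = -21956/47227.

a = -0.958, b = 1.651, c = -0.465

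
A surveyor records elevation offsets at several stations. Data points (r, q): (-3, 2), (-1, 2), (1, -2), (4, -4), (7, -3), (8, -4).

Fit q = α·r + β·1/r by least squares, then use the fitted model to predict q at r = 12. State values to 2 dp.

With design matrix A, AᵀA = [[140, 6]; [6, 62365/28224]] and Aᵀq = [-79, -277/42]ᵀ.
Δ = 140·(62365/28224) − 6² = 275537/1008.
α = ((-79)·(62365/28224) − 6·(-277/42))/(275537/1008) = -3809971/7715036; β = (140·(-277/42) − 6·(-79))/(275537/1008) = -452928/275537.
At r = 12: q̂ = (-3809971/7715036)·(12) + (-452928/275537)·(1/12) = -11694121/1928759.

q̂ = -6.06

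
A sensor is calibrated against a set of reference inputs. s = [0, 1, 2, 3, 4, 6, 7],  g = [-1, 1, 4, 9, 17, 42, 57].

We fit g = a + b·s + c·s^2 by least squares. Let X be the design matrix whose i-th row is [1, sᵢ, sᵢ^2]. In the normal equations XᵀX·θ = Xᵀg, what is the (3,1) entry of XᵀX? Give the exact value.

Row 3 ↔ basis s^2, column 1 ↔ basis 1, so (XᵀX)_{3,1} = Σᵢ s^2 = (0)·(1) + (1)·(1) + (4)·(1) + (9)·(1) + (16)·(1) + (36)·(1) + (49)·(1) = 115.

115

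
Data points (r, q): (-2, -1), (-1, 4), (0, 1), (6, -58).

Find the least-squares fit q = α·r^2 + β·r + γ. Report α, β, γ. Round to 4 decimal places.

Sums needed: Σr^2·r^2 = 1313, Σr^2·r = 207, Σr^2 = 41, Σr·r = 41, Σr = 3, Σ1 = 4.
Moment sums: Σr^2·q = -2088, Σr·q = -350, Σq = -54.
MᵀM·[α, β, γ]ᵀ = Mᵀq becomes [[1313, 207, 41]; [207, 41, 3]; [41, 3, 4]]·[α, β, γ]ᵀ = [-2088, -350, -54]ᵀ.
Inverting the 3×3 Gram matrix, [α, β, γ]ᵀ = [-1965/1412, -11701/7060, 3543/1765]ᵀ.

α = -1.3916, β = -1.6574, γ = 2.0074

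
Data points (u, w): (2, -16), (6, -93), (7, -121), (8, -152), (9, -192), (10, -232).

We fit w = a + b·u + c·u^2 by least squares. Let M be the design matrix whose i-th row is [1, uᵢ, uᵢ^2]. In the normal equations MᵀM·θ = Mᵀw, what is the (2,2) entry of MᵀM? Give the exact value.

334

Row 2 ↔ basis u, column 2 ↔ basis u, so (MᵀM)_{2,2} = Σᵢ (u)·(u) = (2)·(2) + (6)·(6) + (7)·(7) + (8)·(8) + (9)·(9) + (10)·(10) = 334.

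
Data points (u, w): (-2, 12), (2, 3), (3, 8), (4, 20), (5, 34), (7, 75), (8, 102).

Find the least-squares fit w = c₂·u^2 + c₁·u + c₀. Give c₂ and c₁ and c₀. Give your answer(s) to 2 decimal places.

Sums needed: Σu^2·u^2 = 7491, Σu^2·u = 1071, Σu^2 = 171, Σu·u = 171, Σu = 27, Σ1 = 7.
Right-hand side: Σu^2·w = 11505, Σu·w = 1597, Σw = 254.
Row-reducing yields c₂ = 19519/10164, c₁ = -78821/30492, c₀ = -556/847.

c₂ = 1.92, c₁ = -2.58, c₀ = -0.66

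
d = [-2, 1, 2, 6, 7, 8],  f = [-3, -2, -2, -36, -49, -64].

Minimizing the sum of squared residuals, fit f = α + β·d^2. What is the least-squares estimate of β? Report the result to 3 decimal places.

With design matrix X, XᵀX = [[6, 158]; [158, 7826]] and Xᵀf = [-156, -7815]ᵀ.
Δ = 6·7826 − 158² = 21992.
α = ((-156)·7826 − 158·(-7815))/21992 = 6957/10996; β = (6·(-7815) − 158·(-156))/21992 = -11121/10996.

β = -1.011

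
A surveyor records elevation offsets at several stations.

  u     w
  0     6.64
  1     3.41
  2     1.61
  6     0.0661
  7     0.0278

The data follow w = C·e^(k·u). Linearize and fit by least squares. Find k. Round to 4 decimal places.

k = -0.7873

With ln wᵢ as the transformed response and uᵢ as the regressor:
Σu = 16.0000, Σ(u)² = 90.0000, Σln w = -2.7032, Σu·ln w = -39.1994.
Equations: 90.0000·k + 16.0000·ln C = -39.1994;  16.0000·k + 5·ln C = -2.7032.
Solving (det = 194.0000): k = -0.78734, ln C = 1.97885.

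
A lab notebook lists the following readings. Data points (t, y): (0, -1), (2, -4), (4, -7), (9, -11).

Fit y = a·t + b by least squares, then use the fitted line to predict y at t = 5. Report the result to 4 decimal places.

Compute the Gram sums: Σt·t = 101, Σt = 15, Σ1 = 4.
Moment sums: Σt·y = -135, Σy = -23.
So AᵀA·[a, b]ᵀ = Aᵀy: [[101, 15]; [15, 4]]·[a, b]ᵀ = [-135, -23]ᵀ.
Δ = 101·4 − 15² = 179.
a = ((-135)·4 − 15·(-23))/179 = -195/179; b = (101·(-23) − 15·(-135))/179 = -298/179.
At t = 5: ŷ = (-195/179)·(5) + (-298/179)·(1) = -1273/179.

ŷ = -7.1117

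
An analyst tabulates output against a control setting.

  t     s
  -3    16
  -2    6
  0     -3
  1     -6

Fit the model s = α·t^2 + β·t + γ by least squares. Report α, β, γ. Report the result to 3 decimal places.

Sums needed: Σt^2·t^2 = 98, Σt^2·t = -34, Σt^2 = 14, Σt·t = 14, Σt = -4, Σ1 = 4.
Right-hand side: Σt^2·s = 162, Σt·s = -66, Σs = 13.
So MᵀM·[α, β, γ]ᵀ = Mᵀs: [[98, -34, 14]; [-34, 14, -4]; [14, -4, 4]]·[α, β, γ]ᵀ = [162, -66, 13]ᵀ.
Inverting the 3×3 Gram matrix, [α, β, γ]ᵀ = [7/6, -89/30, -19/5]ᵀ.

α = 1.167, β = -2.967, γ = -3.800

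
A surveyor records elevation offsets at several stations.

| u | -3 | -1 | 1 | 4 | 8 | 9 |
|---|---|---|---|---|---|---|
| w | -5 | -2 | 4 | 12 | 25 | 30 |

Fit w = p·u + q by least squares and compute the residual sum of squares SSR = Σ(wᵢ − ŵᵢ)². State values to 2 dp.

Compute the Gram sums: Σu·u = 172, Σu = 18, Σ1 = 6.
Moment sums: Σu·w = 539, Σw = 64.
AᵀA·[p, q]ᵀ = Aᵀw becomes [[172, 18]; [18, 6]]·[p, q]ᵀ = [539, 64]ᵀ.
Eliminating q: 6·(row 1) − 18·(row 2) gives 708·p = 6·539 − 18·64 = 2082, so p = 347/118.
Then q = (64 − 18·(347/118))/6 = 653/354.
Residuals: 350/177, -160/177, -139/177, -569/354, -131/354, 299/177; SSR = 3865/354.

SSR = 10.92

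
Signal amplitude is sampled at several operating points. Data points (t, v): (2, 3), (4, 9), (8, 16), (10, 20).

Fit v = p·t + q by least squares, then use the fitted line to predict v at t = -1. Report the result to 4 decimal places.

Entries of MᵀM: Σt·t = 184, Σt = 24, Σ1 = 4.
For Mᵀv: Σt·v = 370, Σv = 48.
Normal equations: [[184, 24]; [24, 4]]·[p, q]ᵀ = [370, 48]ᵀ.
Eliminating q: 4·(row 1) − 24·(row 2) gives 160·p = 4·370 − 24·48 = 328, so p = 41/20.
Then q = (48 − 24·(41/20))/4 = -3/10.
At t = -1: v̂ = (41/20)·(-1) + (-3/10)·(1) = -47/20.

v̂ = -2.3500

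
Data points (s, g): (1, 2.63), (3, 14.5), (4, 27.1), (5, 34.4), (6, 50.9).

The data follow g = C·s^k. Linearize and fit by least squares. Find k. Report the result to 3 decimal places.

Taking logs, ln g = k·ln s + ln C, so regress ln g on ln s.
Σln s = 5.8861, Σ(ln s)² = 8.9295, Σln g = 14.4086, Σln s·ln g = 20.2476.
Equations: 8.9295·k + 5.8861·ln C = 20.2476;  5.8861·k + 5·ln C = 14.4086.
Δ = 8.9295·5 − (5.8861)² = 10.0010; k = (20.2476·5 − 5.8861·14.4086)/10.0010 = 1.64260, ln C = (8.9295·14.4086 − 5.8861·20.2476)/10.0010 = 0.94802.

k = 1.643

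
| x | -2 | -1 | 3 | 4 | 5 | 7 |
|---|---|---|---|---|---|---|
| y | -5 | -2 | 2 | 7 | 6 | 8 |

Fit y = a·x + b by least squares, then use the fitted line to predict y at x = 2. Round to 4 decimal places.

ŷ = 1.6957

With design matrix A, AᵀA = [[104, 16]; [16, 6]] and Aᵀy = [132, 16]ᵀ.
det = 104·6 − 16² = 368.
a = (132·6 − 16·16)/368 = 67/46; b = (104·16 − 16·132)/368 = -28/23.
At x = 2: ŷ = (67/46)·(2) + (-28/23)·(1) = 39/23.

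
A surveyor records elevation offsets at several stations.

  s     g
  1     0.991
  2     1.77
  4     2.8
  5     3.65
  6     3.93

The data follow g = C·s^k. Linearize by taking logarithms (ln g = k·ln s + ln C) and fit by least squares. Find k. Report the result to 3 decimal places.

k = 0.772

Let Y = ln g. Fitting Y = k·ln s + ln C by least squares:
Σln s = 5.4806, Σ(ln s)² = 8.2030, Σln g = 4.2549, Σln s·ln g = 6.3592.
Normal system: [[8.2030, 5.4806]; [5.4806, 5]]·[k, ln C]ᵀ = [6.3592, 4.2549]ᵀ.
Solving (det = 10.9774): k = 0.77215, ln C = 0.00461.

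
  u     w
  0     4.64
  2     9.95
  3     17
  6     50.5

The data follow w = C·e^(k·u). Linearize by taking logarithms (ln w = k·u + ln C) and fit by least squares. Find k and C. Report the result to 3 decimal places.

With ln wᵢ as the transformed response and uᵢ as the regressor:
Σu = 11.0000, Σ(u)² = 49.0000, Σln w = 10.5875, Σu·ln w = 36.6266.
Equations: 49.0000·k + 11.0000·ln C = 36.6266;  11.0000·k + 4·ln C = 10.5875.
Δ = 49.0000·4 − (11.0000)² = 75.0000; k = (36.6266·4 − 11.0000·10.5875)/75.0000 = 0.40059, ln C = (49.0000·10.5875 − 11.0000·36.6266)/75.0000 = 1.54524, so C = exp(1.54524) = 4.68912.

k = 0.401, C = 4.689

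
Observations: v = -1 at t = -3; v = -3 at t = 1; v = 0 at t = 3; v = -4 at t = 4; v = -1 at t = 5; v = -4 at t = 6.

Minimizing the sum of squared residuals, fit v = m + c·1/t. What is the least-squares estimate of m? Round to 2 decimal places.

Sums needed: Σ1 = 6, Σ1/t = 97/60, Σ1/t·1/t = 541/400.
And Σv = -13, Σ1/t·v = -68/15.
Normal equations: [[6, 97/60]; [97/60, 541/400]]·[m, c]ᵀ = [-13, -68/15]ᵀ.
Δ = 6·(541/400) − (97/60)² = 3961/720.
m = ((-13)·(541/400) − (97/60)·(-68/15))/(3961/720) = -36913/19805; c = (6·(-68/15) − (97/60)·(-13))/(3961/720) = -4452/3961.

m = -1.86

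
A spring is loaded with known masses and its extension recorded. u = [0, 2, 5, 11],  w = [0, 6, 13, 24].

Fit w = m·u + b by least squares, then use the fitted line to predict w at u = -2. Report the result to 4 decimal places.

ŵ = -3.1449

XᵀX·[m, b]ᵀ = Xᵀw reads: 150·m + 18·b = 341;  18·m + 4·b = 43.
Eliminating b: 4·(row 1) − 18·(row 2) gives 276·m = 4·341 − 18·43 = 590, so m = 295/138.
Then b = (43 − 18·(295/138))/4 = 26/23.
At u = -2: ŵ = (295/138)·(-2) + (26/23)·(1) = -217/69.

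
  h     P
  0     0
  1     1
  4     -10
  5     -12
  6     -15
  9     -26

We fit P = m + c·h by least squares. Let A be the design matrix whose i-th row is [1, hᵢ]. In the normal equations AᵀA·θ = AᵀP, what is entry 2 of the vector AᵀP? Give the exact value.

-423

Entry 2 ↔ basis h, so (AᵀP)_{2} = Σᵢ (h)·Pᵢ = (0)·(0) + (1)·(1) + (4)·(-10) + (5)·(-12) + (6)·(-15) + (9)·(-26) = -423.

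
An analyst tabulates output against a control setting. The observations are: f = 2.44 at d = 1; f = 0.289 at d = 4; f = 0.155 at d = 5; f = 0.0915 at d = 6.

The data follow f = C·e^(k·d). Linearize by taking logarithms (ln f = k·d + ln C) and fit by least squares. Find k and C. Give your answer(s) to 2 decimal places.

k = -0.67, C = 4.54

With ln fᵢ as the transformed response and dᵢ as the regressor:
Over the data: Σd = 16.0000, Σ(d)² = 78.0000, Σln f = -4.6051, Σd·ln f = -27.7435.
Normal system: [[78.0000, 16.0000]; [16.0000, 4]]·[k, ln C]ᵀ = [-27.7435, -4.6051]ᵀ.
Slope k = (n·Σd·ln f − Σd·Σln f)/(n·Σ(d)² − (Σd)²) = (4·-27.7435 − 16.0000·-4.6051)/56.0000 = -0.66594; ln C = (Σln f − k·Σd)/n = 1.51249, so C = exp(1.51249) = 4.53802.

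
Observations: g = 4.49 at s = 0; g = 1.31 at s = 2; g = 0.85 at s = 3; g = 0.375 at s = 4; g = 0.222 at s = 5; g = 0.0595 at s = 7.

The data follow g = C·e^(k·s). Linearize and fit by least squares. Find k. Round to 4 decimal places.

Linearized form: ln g = k·s + ln C. From the 6 transformed points,
Sums: Σs = 21.0000, Σ(s)² = 103.0000, Σln g = -3.6983, Σs·ln g = -31.1487.
Normal system: [[103.0000, 21.0000]; [21.0000, 6]]·[k, ln C]ᵀ = [-31.1487, -3.6983]ᵀ.
Δ = 103.0000·6 − (21.0000)² = 177.0000; k = (-31.1487·6 − 21.0000·-3.6983)/177.0000 = -0.61710, ln C = (103.0000·-3.6983 − 21.0000·-31.1487)/177.0000 = 1.54347.

k = -0.6171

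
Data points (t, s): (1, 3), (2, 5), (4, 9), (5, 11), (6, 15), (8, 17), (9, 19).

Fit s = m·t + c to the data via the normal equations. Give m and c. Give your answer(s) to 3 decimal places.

m = 2.038, c = 1.093

Compute the Gram sums: Σt·t = 227, Σt = 35, Σ1 = 7.
And Σt·s = 501, Σs = 79.
AᵀA·[m, c]ᵀ = Aᵀs becomes [[227, 35]; [35, 7]]·[m, c]ᵀ = [501, 79]ᵀ.
Δ = 227·7 − 35² = 364.
m = (501·7 − 35·79)/364 = 53/26; c = (227·79 − 35·501)/364 = 199/182.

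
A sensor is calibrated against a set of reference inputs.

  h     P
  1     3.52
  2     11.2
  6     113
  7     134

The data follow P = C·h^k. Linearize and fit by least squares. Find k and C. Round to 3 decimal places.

Let Y = ln P. Fitting Y = k·ln h + ln C by least squares:
AᵀA = [[7.4774, 4.4308]; [4.4308, 4]], rhs = [19.6757, 13.2996]ᵀ  (here Σln h = 4.4308, Σ(ln h)² = 7.4774, Σln P = 13.2996, Σln h·ln P = 19.6757).
Δ = 7.4774·4 − (4.4308)² = 10.2775; k = (19.6757·4 − 4.4308·13.2996)/10.2775 = 1.92406, ln C = (7.4774·13.2996 − 4.4308·19.6757)/10.2775 = 1.19361, so C = exp(1.19361) = 3.29897.

k = 1.924, C = 3.299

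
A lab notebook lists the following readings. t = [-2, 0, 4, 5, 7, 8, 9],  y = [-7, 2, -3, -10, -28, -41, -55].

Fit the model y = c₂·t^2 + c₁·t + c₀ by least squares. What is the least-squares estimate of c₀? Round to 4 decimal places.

Entries of XᵀX: Σt^2·t^2 = 13955, Σt^2·t = 1765, Σt^2 = 239, Σt·t = 239, Σt = 31, Σ1 = 7.
For Xᵀy: Σt^2·y = -8777, Σt·y = -1067, Σy = -142.
Normal equations: [[13955, 1765, 239]; [1765, 239, 31]; [239, 31, 7]]·[c₂, c₁, c₀]ᵀ = [-8777, -1067, -142]ᵀ.
Solving the 3×3 system (Gaussian elimination) gives c₂ = -315095/315618, c₁ = 829297/315618, c₀ = 113851/52603.

c₀ = 2.1643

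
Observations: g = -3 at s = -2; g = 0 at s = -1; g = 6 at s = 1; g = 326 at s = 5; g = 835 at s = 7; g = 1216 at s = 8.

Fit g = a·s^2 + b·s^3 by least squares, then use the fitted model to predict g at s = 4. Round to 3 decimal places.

ĝ = 177.305

Setting ∂/∂a … = 0 gives: 7140·a + 52668·b = 126883;  52668·a + 395484·b = 949777.
Eliminating b: 395484·(row 1) − 52668·(row 2) gives 49837536·a = 395484·126883 − 52668·949777 = 157341336, so a = 6555889/2076564.
Then b = (949777 − 52668·(6555889/2076564))/395484 = 293851/148326.
At s = 4: ĝ = (6555889/2076564)·(16) + (293851/148326)·(64) = 30682060/173047.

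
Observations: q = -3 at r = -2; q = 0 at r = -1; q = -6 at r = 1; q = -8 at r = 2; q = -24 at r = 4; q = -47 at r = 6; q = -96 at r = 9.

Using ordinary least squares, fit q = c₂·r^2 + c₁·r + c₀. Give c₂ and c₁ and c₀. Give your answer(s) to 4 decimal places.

c₂ = -0.9824, c₁ = -1.6255, c₀ = -1.8038

Forming XᵀX = [[8147, 1009, 143]; [1009, 143, 19]; [143, 19, 7]] and Xᵀq = [-9902, -1258, -184]ᵀ gives XᵀX·[c₂, c₁, c₀]ᵀ = Xᵀq.
Solving the 3×3 system (Gaussian elimination) gives c₂ = -52905/53851, c₁ = -87537/53851, c₀ = -97138/53851.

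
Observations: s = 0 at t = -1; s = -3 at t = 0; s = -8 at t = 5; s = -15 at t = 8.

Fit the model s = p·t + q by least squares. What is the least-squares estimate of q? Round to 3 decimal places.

q = -1.944

MᵀM·[p, q]ᵀ = Mᵀs reads: 90·p + 12·q = -160;  12·p + 4·q = -26.
(Σt·t = 90, Σt = 12, Σ1 = 4, Σt·s = -160, Σs = -26.)
Δ = 90·4 − 12² = 216.
p = ((-160)·4 − 12·(-26))/216 = -41/27; q = (90·(-26) − 12·(-160))/216 = -35/18.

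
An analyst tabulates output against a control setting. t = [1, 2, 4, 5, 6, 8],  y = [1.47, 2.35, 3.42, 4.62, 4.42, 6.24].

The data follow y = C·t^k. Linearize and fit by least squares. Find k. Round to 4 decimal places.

k = 0.6700

Let Y = ln y. Fitting Y = k·ln t + ln C by least squares:
Σln t = 7.5601, Σ(ln t)² = 12.5270, Σln y = 7.3168, Σln t·ln y = 11.2302.
Equations: 12.5270·k + 7.5601·ln C = 11.2302;  7.5601·k + 6·ln C = 7.3168.
Δ = 12.5270·6 − (7.5601)² = 18.0074; k = (11.2302·6 − 7.5601·7.3168)/18.0074 = 0.67001, ln C = (12.5270·7.3168 − 7.5601·11.2302)/18.0074 = 0.37525.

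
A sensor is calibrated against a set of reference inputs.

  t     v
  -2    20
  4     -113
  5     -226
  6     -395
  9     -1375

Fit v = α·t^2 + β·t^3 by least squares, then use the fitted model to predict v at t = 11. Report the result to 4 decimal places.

v̂ = -2535.5855

Entries of XᵀX: Σt^2·t^2 = 8754, Σt^2·t^3 = 70942, Σt^3·t^3 = 597882.
Moment sums: Σt^2·v = -132973, Σt^3·v = -1123337.
So XᵀX·[α, β]ᵀ = Xᵀv: [[8754, 70942]; [70942, 597882]]·[α, β]ᵀ = [-132973, -1123337]ᵀ.
Determinant 8754·597882 − 70942² = 201091664.
α = ((-132973)·597882 − 70942·(-1123337))/201091664 = 47402567/50272916; β = (8754·(-1123337) − 70942·(-132973))/201091664 = -100080383/50272916.
At t = 11: v̂ = (47402567/50272916)·(121) + (-100080383/50272916)·(1331) = -63735639583/25136458.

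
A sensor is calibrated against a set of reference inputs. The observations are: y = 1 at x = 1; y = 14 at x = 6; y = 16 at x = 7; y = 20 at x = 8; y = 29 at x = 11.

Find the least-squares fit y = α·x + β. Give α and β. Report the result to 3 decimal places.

α = 2.782, β = -2.361

MᵀM·[α, β]ᵀ = Mᵀy reads: 271·α + 33·β = 676;  33·α + 5·β = 80.
Eliminating β: 5·(row 1) − 33·(row 2) gives 266·α = 5·676 − 33·80 = 740, so α = 370/133.
Then β = (80 − 33·(370/133))/5 = -314/133.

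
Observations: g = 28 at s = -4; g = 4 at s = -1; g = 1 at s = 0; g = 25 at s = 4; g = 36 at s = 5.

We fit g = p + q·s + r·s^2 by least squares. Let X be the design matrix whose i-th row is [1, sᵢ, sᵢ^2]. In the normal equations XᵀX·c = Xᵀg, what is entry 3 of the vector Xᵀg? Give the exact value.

1752

Entry 3 ↔ basis s^2, so (Xᵀg)_{3} = Σᵢ (s^2)·gᵢ = (16)·(28) + (1)·(4) + (0)·(1) + (16)·(25) + (25)·(36) = 1752.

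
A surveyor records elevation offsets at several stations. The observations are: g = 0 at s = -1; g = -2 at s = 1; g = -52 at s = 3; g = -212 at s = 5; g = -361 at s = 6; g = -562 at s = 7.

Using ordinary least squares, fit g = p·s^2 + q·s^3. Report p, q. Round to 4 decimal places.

p = -1.2242, q = -1.4637

Forming XᵀX = [[4405, 27951]; [27951, 180661]] and Xᵀg = [-46304, -298648]ᵀ gives XᵀX·[p, q]ᵀ = Xᵀg.
Determinant 4405·180661 − 27951² = 14553304.
p = ((-46304)·180661 − 27951·(-298648))/14553304 = -2227087/1819163; q = (4405·(-298648) − 27951·(-46304))/14553304 = -2662667/1819163.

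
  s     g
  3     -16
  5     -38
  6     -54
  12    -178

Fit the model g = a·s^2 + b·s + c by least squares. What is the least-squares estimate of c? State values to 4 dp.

c = 5.1852

MᵀM·[a, b, c]ᵀ = Mᵀg reads: 22738·a + 2096·b + 214·c = -28670;  2096·a + 214·b + 26·c = -2698;  214·a + 26·b + 4·c = -286.
Row-reducing yields a = -337/366, b = -7721/1830, c = 3163/610.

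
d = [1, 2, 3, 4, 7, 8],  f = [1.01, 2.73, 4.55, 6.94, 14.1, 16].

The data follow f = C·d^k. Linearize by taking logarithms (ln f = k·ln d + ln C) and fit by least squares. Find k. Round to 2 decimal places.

k = 1.33

Linearized form: ln f = k·ln d + ln C. From the 6 transformed points,
Over the data: Σln d = 7.2034, Σ(ln d)² = 11.7199, Σln f = 9.8854, Σln d·ln f = 15.9610.
Normal system: [[11.7199, 7.2034]; [7.2034, 6]]·[k, ln C]ᵀ = [15.9610, 9.8854]ᵀ.
Δ = 11.7199·6 − (7.2034)² = 18.4301; k = (15.9610·6 − 7.2034·9.8854)/18.4301 = 1.33244, ln C = (11.7199·9.8854 − 7.2034·15.9610)/18.4301 = 0.04788.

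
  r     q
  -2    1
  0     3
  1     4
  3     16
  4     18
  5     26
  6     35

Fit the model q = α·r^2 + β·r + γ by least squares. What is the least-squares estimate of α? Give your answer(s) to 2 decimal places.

α = 0.56

The normal system AᵀA·[α, β, γ]ᵀ = Aᵀq is [[2275, 425, 91]; [425, 91, 17]; [91, 17, 7]]·[α, β, γ]ᵀ = [2350, 462, 103]ᵀ.
Solving the 3×3 system (Gaussian elimination) gives α = 1027/1848, β = 523/264, γ = 75/28.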